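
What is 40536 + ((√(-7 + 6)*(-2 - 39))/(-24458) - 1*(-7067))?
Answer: 47603 + 41*I/24458 ≈ 47603.0 + 0.0016763*I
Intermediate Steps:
40536 + ((√(-7 + 6)*(-2 - 39))/(-24458) - 1*(-7067)) = 40536 + ((√(-1)*(-41))*(-1/24458) + 7067) = 40536 + ((I*(-41))*(-1/24458) + 7067) = 40536 + (-41*I*(-1/24458) + 7067) = 40536 + (41*I/24458 + 7067) = 40536 + (7067 + 41*I/24458) = 47603 + 41*I/24458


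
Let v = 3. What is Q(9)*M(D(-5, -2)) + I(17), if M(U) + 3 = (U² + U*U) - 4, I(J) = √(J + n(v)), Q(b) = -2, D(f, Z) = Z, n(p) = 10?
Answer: -2 + 3*√3 ≈ 3.1962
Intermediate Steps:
I(J) = √(10 + J) (I(J) = √(J + 10) = √(10 + J))
M(U) = -7 + 2*U² (M(U) = -3 + ((U² + U*U) - 4) = -3 + ((U² + U²) - 4) = -3 + (2*U² - 4) = -3 + (-4 + 2*U²) = -7 + 2*U²)
Q(9)*M(D(-5, -2)) + I(17) = -2*(-7 + 2*(-2)²) + √(10 + 17) = -2*(-7 + 2*4) + √27 = -2*(-7 + 8) + 3*√3 = -2*1 + 3*√3 = -2 + 3*√3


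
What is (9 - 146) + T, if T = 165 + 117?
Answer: 145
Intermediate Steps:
T = 282
(9 - 146) + T = (9 - 146) + 282 = -137 + 282 = 145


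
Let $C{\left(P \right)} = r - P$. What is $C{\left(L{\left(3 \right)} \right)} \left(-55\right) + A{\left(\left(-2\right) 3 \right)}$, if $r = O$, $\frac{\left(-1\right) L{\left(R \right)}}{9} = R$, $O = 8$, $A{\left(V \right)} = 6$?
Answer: $-1919$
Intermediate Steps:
$L{\left(R \right)} = - 9 R$
$r = 8$
$C{\left(P \right)} = 8 - P$
$C{\left(L{\left(3 \right)} \right)} \left(-55\right) + A{\left(\left(-2\right) 3 \right)} = \left(8 - \left(-9\right) 3\right) \left(-55\right) + 6 = \left(8 - -27\right) \left(-55\right) + 6 = \left(8 + 27\right) \left(-55\right) + 6 = 35 \left(-55\right) + 6 = -1925 + 6 = -1919$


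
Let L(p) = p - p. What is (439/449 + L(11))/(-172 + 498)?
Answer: 439/146374 ≈ 0.0029992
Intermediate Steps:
L(p) = 0
(439/449 + L(11))/(-172 + 498) = (439/449 + 0)/(-172 + 498) = (439*(1/449) + 0)/326 = (439/449 + 0)*(1/326) = (439/449)*(1/326) = 439/146374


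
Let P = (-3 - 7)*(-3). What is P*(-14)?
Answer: -420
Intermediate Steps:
P = 30 (P = -10*(-3) = 30)
P*(-14) = 30*(-14) = -420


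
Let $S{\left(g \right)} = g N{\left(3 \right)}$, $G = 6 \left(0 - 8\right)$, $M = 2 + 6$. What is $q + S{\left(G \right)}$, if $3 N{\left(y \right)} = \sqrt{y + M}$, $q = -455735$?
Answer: $-455735 - 16 \sqrt{11} \approx -4.5579 \cdot 10^{5}$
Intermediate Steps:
$M = 8$
$G = -48$ ($G = 6 \left(-8\right) = -48$)
$N{\left(y \right)} = \frac{\sqrt{8 + y}}{3}$ ($N{\left(y \right)} = \frac{\sqrt{y + 8}}{3} = \frac{\sqrt{8 + y}}{3}$)
$S{\left(g \right)} = \frac{g \sqrt{11}}{3}$ ($S{\left(g \right)} = g \frac{\sqrt{8 + 3}}{3} = g \frac{\sqrt{11}}{3} = \frac{g \sqrt{11}}{3}$)
$q + S{\left(G \right)} = -455735 + \frac{1}{3} \left(-48\right) \sqrt{11} = -455735 - 16 \sqrt{11}$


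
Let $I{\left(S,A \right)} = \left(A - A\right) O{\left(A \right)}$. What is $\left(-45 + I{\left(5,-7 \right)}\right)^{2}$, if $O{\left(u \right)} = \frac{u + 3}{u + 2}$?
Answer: $2025$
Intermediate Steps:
$O{\left(u \right)} = \frac{3 + u}{2 + u}$
$I{\left(S,A \right)} = 0$ ($I{\left(S,A \right)} = \left(A - A\right) \frac{3 + A}{2 + A} = 0 \frac{3 + A}{2 + A} = 0$)
$\left(-45 + I{\left(5,-7 \right)}\right)^{2} = \left(-45 + 0\right)^{2} = \left(-45\right)^{2} = 2025$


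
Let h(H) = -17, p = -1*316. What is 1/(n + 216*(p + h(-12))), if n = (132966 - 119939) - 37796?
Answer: -1/96697 ≈ -1.0342e-5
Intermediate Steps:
p = -316
n = -24769 (n = 13027 - 37796 = -24769)
1/(n + 216*(p + h(-12))) = 1/(-24769 + 216*(-316 - 17)) = 1/(-24769 + 216*(-333)) = 1/(-24769 - 71928) = 1/(-96697) = -1/96697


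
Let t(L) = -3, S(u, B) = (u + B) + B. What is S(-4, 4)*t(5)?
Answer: -12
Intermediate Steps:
S(u, B) = u + 2*B (S(u, B) = (B + u) + B = u + 2*B)
S(-4, 4)*t(5) = (-4 + 2*4)*(-3) = (-4 + 8)*(-3) = 4*(-3) = -12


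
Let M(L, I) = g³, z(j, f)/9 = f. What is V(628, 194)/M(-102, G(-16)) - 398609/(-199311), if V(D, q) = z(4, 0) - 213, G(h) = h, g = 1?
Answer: -42054634/199311 ≈ -211.00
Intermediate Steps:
z(j, f) = 9*f
V(D, q) = -213 (V(D, q) = 9*0 - 213 = 0 - 213 = -213)
M(L, I) = 1 (M(L, I) = 1³ = 1)
V(628, 194)/M(-102, G(-16)) - 398609/(-199311) = -213/1 - 398609/(-199311) = -213*1 - 398609*(-1/199311) = -213 + 398609/199311 = -42054634/199311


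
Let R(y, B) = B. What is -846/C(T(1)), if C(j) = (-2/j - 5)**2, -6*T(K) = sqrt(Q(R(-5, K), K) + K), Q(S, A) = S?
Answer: -1746/47 - 1080*sqrt(2)/47 ≈ -69.646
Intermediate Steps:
T(K) = -sqrt(2)*sqrt(K)/6 (T(K) = -sqrt(K + K)/6 = -sqrt(2)*sqrt(K)/6)
C(j) = (-5 - 2/j)**2
-846/C(T(1)) = -846*1/(18*(2 + 5*(-sqrt(2)*sqrt(1)/6))**2) = -846*1/(18*(2 + 5*(-1/6*sqrt(2)*1))**2) = -846*1/(18*(2 + 5*(-sqrt(2)/6))**2) = -846*1/(18*(2 - 5*sqrt(2)/6)**2) = -47/(2 - 5*sqrt(2)/6)**2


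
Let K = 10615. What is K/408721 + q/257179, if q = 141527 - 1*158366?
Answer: -4152497834/105114458059 ≈ -0.039505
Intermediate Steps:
q = -16839 (q = 141527 - 158366 = -16839)
K/408721 + q/257179 = 10615/408721 - 16839/257179 = -4152497834/105114458059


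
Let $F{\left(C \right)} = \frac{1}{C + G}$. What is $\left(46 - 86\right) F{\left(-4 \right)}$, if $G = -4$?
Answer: $5$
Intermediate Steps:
$F{\left(C \right)} = \frac{1}{-4 + C}$ ($F{\left(C \right)} = \frac{1}{C - 4} = \frac{1}{-4 + C}$)
$\left(46 - 86\right) F{\left(-4 \right)} = \frac{46 - 86}{-4 - 4} = - \frac{40}{-8} = \left(-40\right) \left(- \frac{1}{8}\right) = 5$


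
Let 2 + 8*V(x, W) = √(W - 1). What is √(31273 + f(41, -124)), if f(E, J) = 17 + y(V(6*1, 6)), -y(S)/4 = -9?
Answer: √31326 ≈ 176.99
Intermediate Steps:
V(x, W) = -¼ + √(-1 + W)/8 (V(x, W) = -¼ + √(W - 1)/8 = -¼ + √(-1 + W)/8)
y(S) = 36 (y(S) = -4*(-9) = 36)
f(E, J) = 53 (f(E, J) = 17 + 36 = 53)
√(31273 + f(41, -124)) = √(31273 + 53) = √31326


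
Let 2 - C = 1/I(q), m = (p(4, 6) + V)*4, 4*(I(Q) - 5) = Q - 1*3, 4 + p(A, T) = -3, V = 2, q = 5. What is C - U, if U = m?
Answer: 240/11 ≈ 21.818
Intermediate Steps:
p(A, T) = -7 (p(A, T) = -4 - 3 = -7)
I(Q) = 17/4 + Q/4 (I(Q) = 5 + (Q - 1*3)/4 = 5 + (Q - 3)/4 = 5 + (-3 + Q)/4 = 5 + (-¾ + Q/4) = 17/4 + Q/4)
m = -20 (m = (-7 + 2)*4 = -5*4 = -20)
U = -20
C = 20/11 (C = 2 - 1/(17/4 + (¼)*5) = 2 - 1/(17/4 + 5/4) = 2 - 1/11/2 = 2 - 1*2/11 = 2 - 2/11 = 20/11 ≈ 1.8182)
C - U = 20/11 - 1*(-20) = 20/11 + 20 = 240/11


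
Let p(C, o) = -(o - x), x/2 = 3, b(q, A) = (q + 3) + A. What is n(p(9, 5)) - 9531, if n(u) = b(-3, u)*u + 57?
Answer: -9473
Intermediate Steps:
b(q, A) = 3 + A + q (b(q, A) = (3 + q) + A = 3 + A + q)
x = 6 (x = 2*3 = 6)
p(C, o) = 6 - o (p(C, o) = -(o - 1*6) = -(o - 6) = -(-6 + o) = 6 - o)
n(u) = 57 + u² (n(u) = (3 + u - 3)*u + 57 = u*u + 57 = u² + 57 = 57 + u²)
n(p(9, 5)) - 9531 = (57 + (6 - 1*5)²) - 9531 = (57 + (6 - 5)²) - 9531 = (57 + 1²) - 9531 = (57 + 1) - 9531 = 58 - 9531 = -9473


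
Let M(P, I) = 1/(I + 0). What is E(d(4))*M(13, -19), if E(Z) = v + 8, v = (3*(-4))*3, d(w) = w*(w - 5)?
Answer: 28/19 ≈ 1.4737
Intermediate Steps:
d(w) = w*(-5 + w)
v = -36 (v = -12*3 = -36)
M(P, I) = 1/I
E(Z) = -28 (E(Z) = -36 + 8 = -28)
E(d(4))*M(13, -19) = -28/(-19) = -28*(-1/19) = 28/19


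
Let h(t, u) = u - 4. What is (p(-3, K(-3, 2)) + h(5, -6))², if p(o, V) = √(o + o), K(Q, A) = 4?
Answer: (10 - I*√6)² ≈ 94.0 - 48.99*I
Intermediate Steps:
h(t, u) = -4 + u
p(o, V) = √2*√o (p(o, V) = √(2*o) = √2*√o)
(p(-3, K(-3, 2)) + h(5, -6))² = (√2*√(-3) + (-4 - 6))² = (√2*(I*√3) - 10)² = (I*√6 - 10)² = (-10 + I*√6)²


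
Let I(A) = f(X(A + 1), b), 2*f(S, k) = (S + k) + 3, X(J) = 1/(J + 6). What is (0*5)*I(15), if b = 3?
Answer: 0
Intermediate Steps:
X(J) = 1/(6 + J)
f(S, k) = 3/2 + S/2 + k/2 (f(S, k) = ((S + k) + 3)/2 = (3 + S + k)/2 = 3/2 + S/2 + k/2)
I(A) = 3 + 1/(2*(7 + A)) (I(A) = 3/2 + 1/(2*(6 + (A + 1))) + (½)*3 = 3/2 + 1/(2*(6 + (1 + A))) + 3/2 = 3/2 + 1/(2*(7 + A)) + 3/2 = 3 + 1/(2*(7 + A)))
(0*5)*I(15) = (0*5)*((43 + 6*15)/(2*(7 + 15))) = 0*((½)*(43 + 90)/22) = 0*((½)*(1/22)*133) = 0*(133/44) = 0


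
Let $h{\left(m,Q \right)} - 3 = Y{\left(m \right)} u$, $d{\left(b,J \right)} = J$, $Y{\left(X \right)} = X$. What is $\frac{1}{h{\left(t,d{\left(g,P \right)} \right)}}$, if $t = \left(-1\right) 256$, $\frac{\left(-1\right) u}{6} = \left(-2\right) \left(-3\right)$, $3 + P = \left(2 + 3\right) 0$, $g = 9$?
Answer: $\frac{1}{9219} \approx 0.00010847$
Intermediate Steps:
$P = -3$ ($P = -3 + \left(2 + 3\right) 0 = -3 + 5 \cdot 0 = -3 + 0 = -3$)
$u = -36$ ($u = - 6 \left(\left(-2\right) \left(-3\right)\right) = \left(-6\right) 6 = -36$)
$t = -256$
$h{\left(m,Q \right)} = 3 - 36 m$ ($h{\left(m,Q \right)} = 3 + m \left(-36\right) = 3 - 36 m$)
$\frac{1}{h{\left(t,d{\left(g,P \right)} \right)}} = \frac{1}{3 - -9216} = \frac{1}{3 + 9216} = \frac{1}{9219}$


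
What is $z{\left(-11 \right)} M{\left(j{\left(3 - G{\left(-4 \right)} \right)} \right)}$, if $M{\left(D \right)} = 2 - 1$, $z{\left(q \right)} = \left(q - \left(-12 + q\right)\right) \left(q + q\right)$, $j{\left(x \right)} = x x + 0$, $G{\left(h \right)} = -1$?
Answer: $-264$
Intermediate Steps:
$j{\left(x \right)} = x^{2}$ ($j{\left(x \right)} = x^{2} + 0 = x^{2}$)
$z{\left(q \right)} = 24 q$ ($z{\left(q \right)} = 12 \cdot 2 q = 24 q$)
$M{\left(D \right)} = 1$ ($M{\left(D \right)} = 2 - 1 = 1$)
$z{\left(-11 \right)} M{\left(j{\left(3 - G{\left(-4 \right)} \right)} \right)} = 24 \left(-11\right) 1 = \left(-264\right) 1 = -264$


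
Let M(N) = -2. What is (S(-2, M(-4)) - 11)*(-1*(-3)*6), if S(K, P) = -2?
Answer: -234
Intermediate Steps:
(S(-2, M(-4)) - 11)*(-1*(-3)*6) = (-2 - 11)*(-1*(-3)*6) = -39*6 = -13*18 = -234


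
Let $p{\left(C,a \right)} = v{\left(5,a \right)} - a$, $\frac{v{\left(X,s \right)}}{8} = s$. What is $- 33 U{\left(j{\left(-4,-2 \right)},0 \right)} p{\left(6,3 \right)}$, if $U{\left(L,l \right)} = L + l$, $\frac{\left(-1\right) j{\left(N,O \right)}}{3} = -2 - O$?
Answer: $0$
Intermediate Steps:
$j{\left(N,O \right)} = 6 + 3 O$ ($j{\left(N,O \right)} = - 3 \left(-2 - O\right) = 6 + 3 O$)
$v{\left(X,s \right)} = 8 s$
$p{\left(C,a \right)} = 7 a$ ($p{\left(C,a \right)} = 8 a - a = 7 a$)
$- 33 U{\left(j{\left(-4,-2 \right)},0 \right)} p{\left(6,3 \right)} = - 33 \left(\left(6 + 3 \left(-2\right)\right) + 0\right) 7 \cdot 3 = - 33 \left(\left(6 - 6\right) + 0\right) 21 = - 33 \left(0 + 0\right) 21 = \left(-33\right) 0 \cdot 21 = 0 \cdot 21 = 0$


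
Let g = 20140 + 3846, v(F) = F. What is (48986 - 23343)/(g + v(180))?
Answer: 25643/24166 ≈ 1.0611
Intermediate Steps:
g = 23986
(48986 - 23343)/(g + v(180)) = (48986 - 23343)/(23986 + 180) = 25643/24166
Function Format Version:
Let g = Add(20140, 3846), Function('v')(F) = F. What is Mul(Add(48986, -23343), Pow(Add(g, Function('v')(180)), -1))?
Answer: Rational(25643, 24166) ≈ 1.0611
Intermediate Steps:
g = 23986
Mul(Add(48986, -23343), Pow(Add(g, Function('v')(180)), -1)) = Mul(Add(48986, -23343), Pow(Add(23986, 180), -1)) = Mul(25643, Pow(24166, -1)) = Mul(25643, Rational(1, 24166)) = Rational(25643, 24166)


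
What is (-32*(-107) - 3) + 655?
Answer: 4076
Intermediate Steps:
(-32*(-107) - 3) + 655 = (3424 - 3) + 655 = 3421 + 655 = 4076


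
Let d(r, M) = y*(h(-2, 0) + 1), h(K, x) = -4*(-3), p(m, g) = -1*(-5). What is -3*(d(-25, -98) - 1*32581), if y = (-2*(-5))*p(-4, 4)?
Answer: 95793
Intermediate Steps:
p(m, g) = 5
h(K, x) = 12
y = 50 (y = -2*(-5)*5 = 10*5 = 50)
d(r, M) = 650 (d(r, M) = 50*(12 + 1) = 50*13 = 650)
-3*(d(-25, -98) - 1*32581) = -3*(650 - 1*32581) = -3*(650 - 32581) = -3*(-31931) = 95793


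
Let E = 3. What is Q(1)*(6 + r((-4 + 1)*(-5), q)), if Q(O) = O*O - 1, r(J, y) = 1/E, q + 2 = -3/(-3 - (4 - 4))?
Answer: 0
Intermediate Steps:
q = -1 (q = -2 - 3/(-3 - (4 - 4)) = -2 - 3/(-3 - 1*0) = -2 - 3/(-3 + 0) = -2 - 3/(-3) = -2 - 3*(-1/3) = -2 + 1 = -1)
r(J, y) = 1/3
Q(O) = -1 + O**2 (Q(O) = O**2 - 1 = -1 + O**2)
Q(1)*(6 + r((-4 + 1)*(-5), q)) = (-1 + 1**2)*(6 + 1/3) = (-1 + 1)*(19/3) = 0*(19/3) = 0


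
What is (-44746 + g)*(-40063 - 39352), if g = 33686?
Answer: 878329900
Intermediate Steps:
(-44746 + g)*(-40063 - 39352) = (-44746 + 33686)*(-40063 - 39352) = -11060*(-79415) = 878329900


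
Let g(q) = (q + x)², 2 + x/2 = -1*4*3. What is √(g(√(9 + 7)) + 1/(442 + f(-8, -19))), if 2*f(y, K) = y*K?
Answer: √154555142/518 ≈ 24.000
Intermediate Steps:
f(y, K) = K*y/2 (f(y, K) = (y*K)/2 = (K*y)/2 = K*y/2)
x = -28 (x = -4 + 2*(-1*4*3) = -4 + 2*(-4*3) = -4 + 2*(-12) = -4 - 24 = -28)
g(q) = (-28 + q)² (g(q) = (q - 28)² = (-28 + q)²)
√(g(√(9 + 7)) + 1/(442 + f(-8, -19))) = √((-28 + √(9 + 7))² + 1/(442 + (½)*(-19)*(-8))) = √((-28 + √16)² + 1/(442 + 76)) = √((-28 + 4)² + 1/518) = √((-24)² + 1/518) = √(576 + 1/518) = √(298369/518) = √154555142/518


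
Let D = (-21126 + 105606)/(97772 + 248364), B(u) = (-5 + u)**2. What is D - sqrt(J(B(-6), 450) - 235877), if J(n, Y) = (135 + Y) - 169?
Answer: 10560/43267 - I*sqrt(235461) ≈ 0.24407 - 485.24*I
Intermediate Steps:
J(n, Y) = -34 + Y
D = 10560/43267 (D = 84480/346136 = 84480*(1/346136) = 10560/43267 ≈ 0.24407)
D - sqrt(J(B(-6), 450) - 235877) = 10560/43267 - sqrt((-34 + 450) - 235877) = 10560/43267 - sqrt(416 - 235877) = 10560/43267 - sqrt(-235461) = 10560/43267 - I*sqrt(235461)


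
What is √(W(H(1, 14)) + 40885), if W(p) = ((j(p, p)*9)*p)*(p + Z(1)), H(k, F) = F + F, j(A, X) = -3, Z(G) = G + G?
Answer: √18205 ≈ 134.93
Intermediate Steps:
Z(G) = 2*G
H(k, F) = 2*F
W(p) = -27*p*(2 + p) (W(p) = ((-3*9)*p)*(p + 2*1) = (-27*p)*(p + 2) = (-27*p)*(2 + p) = -27*p*(2 + p))
√(W(H(1, 14)) + 40885) = √(-27*2*14*(2 + 2*14) + 40885) = √(-27*28*(2 + 28) + 40885) = √(-27*28*30 + 40885) = √(-22680 + 40885) = √18205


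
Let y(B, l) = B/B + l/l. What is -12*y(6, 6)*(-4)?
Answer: 96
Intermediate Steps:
y(B, l) = 2 (y(B, l) = 1 + 1 = 2)
-12*y(6, 6)*(-4) = -12*2*(-4) = -24*(-4) = 96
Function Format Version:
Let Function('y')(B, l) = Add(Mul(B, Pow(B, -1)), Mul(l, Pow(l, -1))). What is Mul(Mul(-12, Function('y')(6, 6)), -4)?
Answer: 96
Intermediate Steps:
Function('y')(B, l) = 2 (Function('y')(B, l) = Add(1, 1) = 2)
Mul(Mul(-12, Function('y')(6, 6)), -4) = Mul(Mul(-12, 2), -4) = Mul(-24, -4) = 96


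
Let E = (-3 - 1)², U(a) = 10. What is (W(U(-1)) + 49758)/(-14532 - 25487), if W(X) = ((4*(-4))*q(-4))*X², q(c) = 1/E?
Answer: -7094/5717 ≈ -1.2409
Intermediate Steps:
E = 16 (E = (-4)² = 16)
q(c) = 1/16
W(X) = -X² (W(X) = ((4*(-4))*(1/16))*X² = (-16*1/16)*X² = -X²)
(W(U(-1)) + 49758)/(-14532 - 25487) = (-1*10² + 49758)/(-14532 - 25487) = (-1*100 + 49758)/(-40019) = (-100 + 49758)*(-1/40019) = 49658*(-1/40019) = -7094/5717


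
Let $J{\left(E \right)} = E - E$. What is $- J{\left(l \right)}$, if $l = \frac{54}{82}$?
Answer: $0$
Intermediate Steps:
$l = \frac{27}{41}$ ($l = 54 \cdot \frac{1}{82} = \frac{27}{41} \approx 0.65854$)
$J{\left(E \right)} = 0$
$- J{\left(l \right)} = \left(-1\right) 0 = 0$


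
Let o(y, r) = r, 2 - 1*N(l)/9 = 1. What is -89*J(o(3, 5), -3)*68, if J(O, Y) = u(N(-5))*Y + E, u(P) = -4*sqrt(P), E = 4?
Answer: -242080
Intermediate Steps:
N(l) = 9 (N(l) = 18 - 9*1 = 18 - 9 = 9)
J(O, Y) = 4 - 12*Y (J(O, Y) = (-4*sqrt(9))*Y + 4 = (-4*3)*Y + 4 = -12*Y + 4 = 4 - 12*Y)
-89*J(o(3, 5), -3)*68 = -89*(4 - 12*(-3))*68 = -89*(4 + 36)*68 = -89*40*68 = -3560*68 = -242080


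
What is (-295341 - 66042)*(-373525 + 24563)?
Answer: 126108934446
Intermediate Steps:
(-295341 - 66042)*(-373525 + 24563) = -361383*(-348962) = 126108934446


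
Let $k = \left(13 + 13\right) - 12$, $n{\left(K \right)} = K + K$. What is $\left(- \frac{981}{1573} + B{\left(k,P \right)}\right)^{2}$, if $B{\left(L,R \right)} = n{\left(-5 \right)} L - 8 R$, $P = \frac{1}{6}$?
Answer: $\frac{448759311025}{22268961} \approx 20152.0$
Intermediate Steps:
$n{\left(K \right)} = 2 K$
$k = 14$ ($k = 26 - 12 = 14$)
$P = \frac{1}{6} \approx 0.16667$
$B{\left(L,R \right)} = - 10 L - 8 R$ ($B{\left(L,R \right)} = 2 \left(-5\right) L - 8 R = - 10 L - 8 R$)
$\left(- \frac{981}{1573} + B{\left(k,P \right)}\right)^{2} = \left(- \frac{981}{1573} - \frac{424}{3}\right)^{2} = \left(- \frac{669895}{4719}\right)^{2} = \frac{448759311025}{22268961}$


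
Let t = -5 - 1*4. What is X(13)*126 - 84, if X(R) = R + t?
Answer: 420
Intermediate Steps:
t = -9 (t = -5 - 4 = -9)
X(R) = -9 + R (X(R) = R - 9 = -9 + R)
X(13)*126 - 84 = (-9 + 13)*126 - 84 = 4*126 - 84 = 504 - 84 = 420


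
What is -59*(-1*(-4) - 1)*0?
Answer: 0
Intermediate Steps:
-59*(-1*(-4) - 1)*0 = -59*(4 - 1)*0 = -177*0 = -59*0 = 0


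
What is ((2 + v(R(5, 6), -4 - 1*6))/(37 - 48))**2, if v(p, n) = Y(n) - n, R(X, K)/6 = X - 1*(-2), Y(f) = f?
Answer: 4/121 ≈ 0.033058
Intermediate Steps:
R(X, K) = 12 + 6*X (R(X, K) = 6*(X - 1*(-2)) = 6*(X + 2) = 6*(2 + X) = 12 + 6*X)
v(p, n) = 0 (v(p, n) = n - n = 0)
((2 + v(R(5, 6), -4 - 1*6))/(37 - 48))**2 = ((2 + 0)/(37 - 48))**2 = (2/(-11))**2 = (2*(-1/11))**2 = (-2/11)**2 = 4/121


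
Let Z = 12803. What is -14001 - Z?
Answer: -26804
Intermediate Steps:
-14001 - Z = -14001 - 1*12803 = -14001 - 12803 = -26804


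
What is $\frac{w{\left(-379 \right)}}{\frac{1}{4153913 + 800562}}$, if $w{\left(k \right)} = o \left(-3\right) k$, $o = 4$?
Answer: $22532952300$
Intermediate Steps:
$w{\left(k \right)} = - 12 k$ ($w{\left(k \right)} = 4 \left(-3\right) k = - 12 k$)
$\frac{w{\left(-379 \right)}}{\frac{1}{4153913 + 800562}} = \frac{\left(-12\right) \left(-379\right)}{\frac{1}{4153913 + 800562}} = \frac{4548}{\frac{1}{4954475}} = 4548 \frac{1}{\frac{1}{4954475}} = 4548 \cdot 4954475 = 22532952300$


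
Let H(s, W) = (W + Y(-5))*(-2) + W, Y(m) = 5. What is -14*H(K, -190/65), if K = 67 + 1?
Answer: 1288/13 ≈ 99.077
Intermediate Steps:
K = 68
H(s, W) = -10 - W (H(s, W) = (W + 5)*(-2) + W = (5 + W)*(-2) + W = (-10 - 2*W) + W = -10 - W)
-14*H(K, -190/65) = -14*(-10 - (-190)/65) = -14*(-10 - 1*(-38/13)) = -14*(-10 + 38/13) = -14*(-92/13) = 1288/13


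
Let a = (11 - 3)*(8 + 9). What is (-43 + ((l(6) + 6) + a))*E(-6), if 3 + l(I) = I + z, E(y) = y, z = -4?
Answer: -588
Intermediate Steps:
l(I) = -7 + I (l(I) = -3 + (I - 4) = -3 + (-4 + I) = -7 + I)
a = 136 (a = 8*17 = 136)
(-43 + ((l(6) + 6) + a))*E(-6) = (-43 + (((-7 + 6) + 6) + 136))*(-6) = (-43 + ((-1 + 6) + 136))*(-6) = (-43 + (5 + 136))*(-6) = (-43 + 141)*(-6) = 98*(-6) = -588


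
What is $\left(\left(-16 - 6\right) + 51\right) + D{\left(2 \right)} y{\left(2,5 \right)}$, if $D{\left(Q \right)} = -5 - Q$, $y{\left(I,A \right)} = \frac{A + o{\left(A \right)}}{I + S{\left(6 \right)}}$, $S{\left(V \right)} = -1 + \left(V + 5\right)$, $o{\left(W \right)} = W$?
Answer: $\frac{139}{6} \approx 23.167$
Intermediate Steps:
$S{\left(V \right)} = 4 + V$ ($S{\left(V \right)} = -1 + \left(5 + V\right) = 4 + V$)
$y{\left(I,A \right)} = \frac{2 A}{10 + I}$ ($y{\left(I,A \right)} = \frac{A + A}{I + \left(4 + 6\right)} = \frac{2 A}{I + 10} = \frac{2 A}{10 + I}$)
$\left(\left(-16 - 6\right) + 51\right) + D{\left(2 \right)} y{\left(2,5 \right)} = \left(\left(-16 - 6\right) + 51\right) + \left(-5 - 2\right) 2 \cdot 5 \frac{1}{10 + 2} = \left(-22 + 51\right) + \left(-5 - 2\right) 2 \cdot 5 \cdot \frac{1}{12} = 29 - 7 \cdot 2 \cdot 5 \cdot \frac{1}{12} = 29 - \frac{35}{6} = \frac{139}{6}$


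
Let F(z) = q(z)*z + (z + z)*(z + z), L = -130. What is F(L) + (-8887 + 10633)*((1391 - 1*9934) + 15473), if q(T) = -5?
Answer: 12168030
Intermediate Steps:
F(z) = -5*z + 4*z² (F(z) = -5*z + (z + z)*(z + z) = -5*z + (2*z)*(2*z) = -5*z + 4*z²)
F(L) + (-8887 + 10633)*((1391 - 1*9934) + 15473) = -130*(-5 + 4*(-130)) + (-8887 + 10633)*((1391 - 1*9934) + 15473) = -130*(-5 - 520) + 1746*((1391 - 9934) + 15473) = -130*(-525) + 1746*(-8543 + 15473) = 68250 + 1746*6930 = 68250 + 12099780 = 12168030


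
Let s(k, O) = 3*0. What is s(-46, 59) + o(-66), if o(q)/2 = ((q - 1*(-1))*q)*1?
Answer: 8580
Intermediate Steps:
o(q) = 2*q*(1 + q) (o(q) = 2*(((q - 1*(-1))*q)*1) = 2*(((q + 1)*q)*1) = 2*(((1 + q)*q)*1) = 2*((q*(1 + q))*1) = 2*(q*(1 + q)) = 2*q*(1 + q))
s(k, O) = 0
s(-46, 59) + o(-66) = 0 + 2*(-66)*(1 - 66) = 0 + 2*(-66)*(-65) = 0 + 8580 = 8580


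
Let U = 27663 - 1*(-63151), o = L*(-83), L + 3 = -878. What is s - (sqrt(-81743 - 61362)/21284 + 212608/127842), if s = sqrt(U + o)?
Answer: -9664/5811 + sqrt(163937) - I*sqrt(143105)/21284 ≈ 403.23 - 0.017774*I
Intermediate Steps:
L = -881 (L = -3 - 878 = -881)
o = 73123 (o = -881*(-83) = 73123)
U = 90814 (U = 27663 + 63151 = 90814)
s = sqrt(163937) (s = sqrt(90814 + 73123) = sqrt(163937) ≈ 404.89)
s - (sqrt(-81743 - 61362)/21284 + 212608/127842) = sqrt(163937) - (sqrt(-81743 - 61362)/21284 + 212608/127842) = sqrt(163937) - (sqrt(-143105)*(1/21284) + 212608*(1/127842)) = sqrt(163937) - ((I*sqrt(143105))*(1/21284) + 9664/5811) = sqrt(163937) - (I*sqrt(143105)/21284 + 9664/5811) = sqrt(163937) - (9664/5811 + I*sqrt(143105)/21284) = sqrt(163937) + (-9664/5811 - I*sqrt(143105)/21284) = -9664/5811 + sqrt(163937) - I*sqrt(143105)/21284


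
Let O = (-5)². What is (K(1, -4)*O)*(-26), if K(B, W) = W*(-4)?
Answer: -10400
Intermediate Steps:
K(B, W) = -4*W
O = 25
(K(1, -4)*O)*(-26) = (-4*(-4)*25)*(-26) = (16*25)*(-26) = 400*(-26) = -10400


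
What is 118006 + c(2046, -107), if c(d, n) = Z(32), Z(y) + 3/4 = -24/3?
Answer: 471989/4 ≈ 1.1800e+5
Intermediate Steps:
Z(y) = -35/4 (Z(y) = -¾ - 24/3 = -¾ - 24*⅓ = -¾ - 8 = -35/4)
c(d, n) = -35/4
118006 + c(2046, -107) = 118006 - 35/4 = 471989/4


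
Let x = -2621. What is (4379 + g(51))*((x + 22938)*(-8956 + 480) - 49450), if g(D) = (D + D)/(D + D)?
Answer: -754482777960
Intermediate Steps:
g(D) = 1 (g(D) = (2*D)/((2*D)) = (2*D)*(1/(2*D)) = 1)
(4379 + g(51))*((x + 22938)*(-8956 + 480) - 49450) = (4379 + 1)*((-2621 + 22938)*(-8956 + 480) - 49450) = 4380*(20317*(-8476) - 49450) = 4380*(-172206892 - 49450) = 4380*(-172256342) = -754482777960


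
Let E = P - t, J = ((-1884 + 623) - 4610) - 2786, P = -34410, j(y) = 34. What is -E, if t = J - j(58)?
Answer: 25719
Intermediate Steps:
J = -8657 (J = (-1261 - 4610) - 2786 = -5871 - 2786 = -8657)
t = -8691 (t = -8657 - 1*34 = -8657 - 34 = -8691)
E = -25719 (E = -34410 - 1*(-8691) = -34410 + 8691 = -25719)
-E = -1*(-25719) = 25719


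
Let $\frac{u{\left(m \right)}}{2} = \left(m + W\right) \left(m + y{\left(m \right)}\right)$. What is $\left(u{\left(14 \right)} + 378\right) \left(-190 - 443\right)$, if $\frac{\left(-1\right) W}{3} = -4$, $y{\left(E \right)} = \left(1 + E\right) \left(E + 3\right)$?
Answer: $-9093678$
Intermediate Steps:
$y{\left(E \right)} = \left(1 + E\right) \left(3 + E\right)$
$W = 12$ ($W = \left(-3\right) \left(-4\right) = 12$)
$u{\left(m \right)} = 2 \left(12 + m\right) \left(3 + m^{2} + 5 m\right)$ ($u{\left(m \right)} = 2 \left(m + 12\right) \left(m + \left(3 + m^{2} + 4 m\right)\right) = 2 \left(12 + m\right) \left(3 + m^{2} + 5 m\right)$)
$\left(u{\left(14 \right)} + 378\right) \left(-190 - 443\right) = \left(\left(72 + 2 \cdot 14^{3} + 34 \cdot 14^{2} + 126 \cdot 14\right) + 378\right) \left(-190 - 443\right) = \left(\left(72 + 2 \cdot 2744 + 34 \cdot 196 + 1764\right) + 378\right) \left(-633\right) = \left(\left(72 + 5488 + 6664 + 1764\right) + 378\right) \left(-633\right) = \left(13988 + 378\right) \left(-633\right) = 14366 \left(-633\right) = -9093678$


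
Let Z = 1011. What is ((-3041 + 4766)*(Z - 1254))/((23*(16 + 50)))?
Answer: -6075/22 ≈ -276.14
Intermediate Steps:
((-3041 + 4766)*(Z - 1254))/((23*(16 + 50))) = ((-3041 + 4766)*(1011 - 1254))/((23*(16 + 50))) = (1725*(-243))/((23*66)) = -419175/1518 = -419175*1/1518 = -6075/22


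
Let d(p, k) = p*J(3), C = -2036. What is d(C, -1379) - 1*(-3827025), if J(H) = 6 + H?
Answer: 3808701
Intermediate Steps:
d(p, k) = 9*p (d(p, k) = p*(6 + 3) = p*9 = 9*p)
d(C, -1379) - 1*(-3827025) = 9*(-2036) - 1*(-3827025) = -18324 + 3827025 = 3808701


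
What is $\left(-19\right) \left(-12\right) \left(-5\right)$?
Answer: $-1140$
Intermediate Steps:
$\left(-19\right) \left(-12\right) \left(-5\right) = 228 \left(-5\right) = -1140$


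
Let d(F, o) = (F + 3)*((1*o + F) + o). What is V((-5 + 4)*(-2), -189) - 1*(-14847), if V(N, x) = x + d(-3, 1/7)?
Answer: 14658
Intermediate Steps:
d(F, o) = (3 + F)*(F + 2*o) (d(F, o) = (3 + F)*((o + F) + o) = (3 + F)*((F + o) + o) = (3 + F)*(F + 2*o))
V(N, x) = x (V(N, x) = x + ((-3)² + 3*(-3) + 6/7 + 2*(-3)/7) = x + (9 - 9 + 6*(⅐) + 2*(-3)*(⅐)) = x + (9 - 9 + 6/7 - 6/7) = x + 0 = x)
V((-5 + 4)*(-2), -189) - 1*(-14847) = -189 - 1*(-14847) = -189 + 14847 = 14658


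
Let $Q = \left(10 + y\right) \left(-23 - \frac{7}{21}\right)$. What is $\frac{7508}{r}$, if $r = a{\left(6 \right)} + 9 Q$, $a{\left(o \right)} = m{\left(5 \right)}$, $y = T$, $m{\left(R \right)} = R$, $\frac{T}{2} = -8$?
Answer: $\frac{7508}{1265} \approx 5.9352$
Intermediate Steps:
$T = -16$ ($T = 2 \left(-8\right) = -16$)
$y = -16$
$a{\left(o \right)} = 5$
$Q = 140$ ($Q = \left(10 - 16\right) \left(-23 - \frac{7}{21}\right) = - 6 \left(-23 - \frac{1}{3}\right) = \left(-6\right) \left(- \frac{70}{3}\right) = 140$)
$r = 1265$ ($r = 5 + 9 \cdot 140 = 5 + 1260 = 1265$)
$\frac{7508}{r} = \frac{7508}{1265}$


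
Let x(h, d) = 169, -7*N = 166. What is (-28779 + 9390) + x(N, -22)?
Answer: -19220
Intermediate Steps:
N = -166/7 (N = -⅐*166 = -166/7 ≈ -23.714)
(-28779 + 9390) + x(N, -22) = (-28779 + 9390) + 169 = -19389 + 169 = -19220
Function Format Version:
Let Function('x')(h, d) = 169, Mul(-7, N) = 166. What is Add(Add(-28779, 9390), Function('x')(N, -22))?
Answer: -19220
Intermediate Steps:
N = Rational(-166, 7) (N = Mul(Rational(-1, 7), 166) = Rational(-166, 7) ≈ -23.714)
Add(Add(-28779, 9390), Function('x')(N, -22)) = Add(Add(-28779, 9390), 169) = Add(-19389, 169) = -19220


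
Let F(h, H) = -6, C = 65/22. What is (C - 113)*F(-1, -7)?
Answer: 7263/11 ≈ 660.27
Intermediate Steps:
C = 65/22 (C = 65*(1/22) = 65/22 ≈ 2.9545)
(C - 113)*F(-1, -7) = (65/22 - 113)*(-6) = -2421/22*(-6) = 7263/11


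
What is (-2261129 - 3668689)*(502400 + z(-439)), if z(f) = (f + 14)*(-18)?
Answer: -3024503670900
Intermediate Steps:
z(f) = -252 - 18*f (z(f) = (14 + f)*(-18) = -252 - 18*f)
(-2261129 - 3668689)*(502400 + z(-439)) = (-2261129 - 3668689)*(502400 + (-252 - 18*(-439))) = -5929818*(502400 + (-252 + 7902)) = -5929818*(502400 + 7650) = -5929818*510050 = -3024503670900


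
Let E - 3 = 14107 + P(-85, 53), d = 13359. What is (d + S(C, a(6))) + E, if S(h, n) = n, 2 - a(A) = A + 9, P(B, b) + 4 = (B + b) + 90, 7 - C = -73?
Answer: 27510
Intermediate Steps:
C = 80 (C = 7 - 1*(-73) = 7 + 73 = 80)
P(B, b) = 86 + B + b (P(B, b) = -4 + ((B + b) + 90) = -4 + (90 + B + b) = 86 + B + b)
a(A) = -7 - A (a(A) = 2 - (A + 9) = 2 - (9 + A) = 2 + (-9 - A) = -7 - A)
E = 14164 (E = 3 + (14107 + (86 - 85 + 53)) = 3 + (14107 + 54) = 3 + 14161 = 14164)
(d + S(C, a(6))) + E = (13359 + (-7 - 1*6)) + 14164 = (13359 + (-7 - 6)) + 14164 = (13359 - 13) + 14164 = 13346 + 14164 = 27510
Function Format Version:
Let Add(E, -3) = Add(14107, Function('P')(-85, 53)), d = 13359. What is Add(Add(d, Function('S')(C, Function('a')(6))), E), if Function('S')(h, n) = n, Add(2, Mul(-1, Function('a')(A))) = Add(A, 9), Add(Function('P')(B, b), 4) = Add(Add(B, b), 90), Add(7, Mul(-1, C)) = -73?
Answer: 27510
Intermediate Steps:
C = 80 (C = Add(7, Mul(-1, -73)) = Add(7, 73) = 80)
Function('P')(B, b) = Add(86, B, b) (Function('P')(B, b) = Add(-4, Add(Add(B, b), 90)) = Add(-4, Add(90, B, b)) = Add(86, B, b))
Function('a')(A) = Add(-7, Mul(-1, A)) (Function('a')(A) = Add(2, Mul(-1, Add(A, 9))) = Add(2, Mul(-1, Add(9, A))) = Add(2, Add(-9, Mul(-1, A))) = Add(-7, Mul(-1, A)))
E = 14164 (E = Add(3, Add(14107, Add(86, -85, 53))) = Add(3, Add(14107, 54)) = Add(3, 14161) = 14164)
Add(Add(d, Function('S')(C, Function('a')(6))), E) = Add(Add(13359, Add(-7, Mul(-1, 6))), 14164) = Add(Add(13359, Add(-7, -6)), 14164) = Add(Add(13359, -13), 14164) = Add(13346, 14164) = 27510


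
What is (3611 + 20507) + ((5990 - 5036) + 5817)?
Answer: 30889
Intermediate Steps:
(3611 + 20507) + ((5990 - 5036) + 5817) = 24118 + (954 + 5817) = 24118 + 6771 = 30889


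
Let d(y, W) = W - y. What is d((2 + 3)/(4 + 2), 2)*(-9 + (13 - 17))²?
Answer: 1183/6 ≈ 197.17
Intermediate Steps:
d((2 + 3)/(4 + 2), 2)*(-9 + (13 - 17))² = (2 - (2 + 3)/(4 + 2))*(-9 + (13 - 17))² = (2 - 5/6)*(-9 - 4)² = (2 - 5/6)*(-13)² = (2 - 1*⅚)*169 = (2 - ⅚)*169 = (7/6)*169 = 1183/6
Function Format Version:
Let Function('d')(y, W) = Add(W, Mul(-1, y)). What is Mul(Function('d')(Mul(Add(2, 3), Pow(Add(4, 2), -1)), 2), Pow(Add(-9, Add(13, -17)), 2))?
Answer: Rational(1183, 6) ≈ 197.17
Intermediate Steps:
Mul(Function('d')(Mul(Add(2, 3), Pow(Add(4, 2), -1)), 2), Pow(Add(-9, Add(13, -17)), 2)) = Mul(Add(2, Mul(-1, Mul(Add(2, 3), Pow(Add(4, 2), -1)))), Pow(Add(-9, Add(13, -17)), 2)) = Mul(Add(2, Mul(-1, Mul(5, Pow(6, -1)))), Pow(Add(-9, -4), 2)) = Mul(Add(2, Mul(-1, Mul(5, Rational(1, 6)))), Pow(-13, 2)) = Mul(Add(2, Mul(-1, Rational(5, 6))), 169) = Mul(Add(2, Rational(-5, 6)), 169) = Mul(Rational(7, 6), 169) = Rational(1183, 6)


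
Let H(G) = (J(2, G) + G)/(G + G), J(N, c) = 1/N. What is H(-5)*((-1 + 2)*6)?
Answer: 27/10 ≈ 2.7000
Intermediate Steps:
H(G) = (½ + G)/(2*G) (H(G) = (1/2 + G)/(G + G) = (½ + G)/((2*G)) = (½ + G)*(1/(2*G)) = (½ + G)/(2*G))
H(-5)*((-1 + 2)*6) = ((¼)*(1 + 2*(-5))/(-5))*((-1 + 2)*6) = ((¼)*(-⅕)*(1 - 10))*(1*6) = ((¼)*(-⅕)*(-9))*6 = (9/20)*6 = 27/10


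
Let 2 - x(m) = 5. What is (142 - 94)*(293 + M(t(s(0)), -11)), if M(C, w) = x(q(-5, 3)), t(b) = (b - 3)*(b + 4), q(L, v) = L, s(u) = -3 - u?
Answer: 13920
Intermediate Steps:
t(b) = (-3 + b)*(4 + b)
x(m) = -3 (x(m) = 2 - 1*5 = 2 - 5 = -3)
M(C, w) = -3
(142 - 94)*(293 + M(t(s(0)), -11)) = (142 - 94)*(293 - 3) = 48*290 = 13920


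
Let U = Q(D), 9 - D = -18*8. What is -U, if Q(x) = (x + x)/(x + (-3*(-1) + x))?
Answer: -102/103 ≈ -0.99029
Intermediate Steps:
D = 153 (D = 9 - (-18)*8 = 9 - 1*(-144) = 9 + 144 = 153)
Q(x) = 2*x/(3 + 2*x) (Q(x) = (2*x)/(x + (3 + x)) = (2*x)/(3 + 2*x) = 2*x/(3 + 2*x))
U = 102/103 (U = 2*153/(3 + 2*153) = 2*153/(3 + 306) = 2*153/309 = 2*153*(1/309) = 102/103 ≈ 0.99029)
-U = -1*102/103 = -102/103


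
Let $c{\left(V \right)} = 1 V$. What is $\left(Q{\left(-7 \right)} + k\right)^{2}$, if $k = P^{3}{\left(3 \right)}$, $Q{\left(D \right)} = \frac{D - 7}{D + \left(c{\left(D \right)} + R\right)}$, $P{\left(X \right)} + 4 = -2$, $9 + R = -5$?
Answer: $\frac{185761}{4} \approx 46440.0$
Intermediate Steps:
$c{\left(V \right)} = V$
$R = -14$ ($R = -9 - 5 = -14$)
$P{\left(X \right)} = -6$ ($P{\left(X \right)} = -4 - 2 = -6$)
$Q{\left(D \right)} = \frac{-7 + D}{-14 + 2 D}$ ($Q{\left(D \right)} = \frac{D - 7}{D + \left(D - 14\right)} = \frac{-7 + D}{D + \left(-14 + D\right)} = \frac{-7 + D}{-14 + 2 D}$)
$k = -216$ ($k = \left(-6\right)^{3} = -216$)
$\left(Q{\left(-7 \right)} + k\right)^{2} = \left(\frac{1}{2} - 216\right)^{2} = \left(- \frac{431}{2}\right)^{2} = \frac{185761}{4}$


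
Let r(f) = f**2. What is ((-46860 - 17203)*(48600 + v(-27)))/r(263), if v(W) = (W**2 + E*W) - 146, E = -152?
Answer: -3413725081/69169 ≈ -49353.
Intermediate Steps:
v(W) = -146 + W**2 - 152*W (v(W) = (W**2 - 152*W) - 146 = -146 + W**2 - 152*W)
((-46860 - 17203)*(48600 + v(-27)))/r(263) = ((-46860 - 17203)*(48600 + (-146 + (-27)**2 - 152*(-27))))/(263**2) = -64063*(48600 + (-146 + 729 + 4104))/69169 = -64063*(48600 + 4687)*(1/69169) = -64063*53287*(1/69169) = -3413725081*1/69169 = -3413725081/69169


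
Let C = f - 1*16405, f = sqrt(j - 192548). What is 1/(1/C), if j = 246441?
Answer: -16405 + sqrt(53893) ≈ -16173.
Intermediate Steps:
f = sqrt(53893) (f = sqrt(246441 - 192548) = sqrt(53893) ≈ 232.15)
C = -16405 + sqrt(53893) (C = sqrt(53893) - 1*16405 = sqrt(53893) - 16405 = -16405 + sqrt(53893) ≈ -16173.)
1/(1/C) = 1/(1/(-16405 + sqrt(53893))) = -16405 + sqrt(53893)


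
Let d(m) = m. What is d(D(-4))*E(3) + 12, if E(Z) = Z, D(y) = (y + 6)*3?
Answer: 30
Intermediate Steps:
D(y) = 18 + 3*y (D(y) = (6 + y)*3 = 18 + 3*y)
d(D(-4))*E(3) + 12 = (18 + 3*(-4))*3 + 12 = (18 - 12)*3 + 12 = 6*3 + 12 = 18 + 12 = 30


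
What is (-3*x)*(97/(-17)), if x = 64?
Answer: 18624/17 ≈ 1095.5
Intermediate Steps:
(-3*x)*(97/(-17)) = (-3*64)*(97/(-17)) = -18624*(-1)/17 = -192*(-97/17) = 18624/17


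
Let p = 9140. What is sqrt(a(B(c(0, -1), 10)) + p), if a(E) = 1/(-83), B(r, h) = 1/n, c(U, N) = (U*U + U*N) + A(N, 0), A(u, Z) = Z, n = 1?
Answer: 3*sqrt(6996153)/83 ≈ 95.603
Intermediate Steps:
c(U, N) = U**2 + N*U (c(U, N) = (U*U + U*N) + 0 = (U**2 + N*U) + 0 = U**2 + N*U)
B(r, h) = 1 (B(r, h) = 1/1 = 1)
a(E) = -1/83
sqrt(a(B(c(0, -1), 10)) + p) = sqrt(-1/83 + 9140) = sqrt(758619/83) = 3*sqrt(6996153)/83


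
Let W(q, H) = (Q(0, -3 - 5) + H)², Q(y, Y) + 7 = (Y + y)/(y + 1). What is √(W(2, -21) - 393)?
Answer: √903 ≈ 30.050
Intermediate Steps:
Q(y, Y) = -7 + (Y + y)/(1 + y) (Q(y, Y) = -7 + (Y + y)/(y + 1) = -7 + (Y + y)/(1 + y))
W(q, H) = (-15 + H)² (W(q, H) = ((-7 + (-3 - 5) - 6*0)/(1 + 0) + H)² = ((-7 - 8 + 0)/1 + H)² = (1*(-15) + H)² = (-15 + H)²)
√(W(2, -21) - 393) = √((-15 - 21)² - 393) = √((-36)² - 393) = √(1296 - 393) = √903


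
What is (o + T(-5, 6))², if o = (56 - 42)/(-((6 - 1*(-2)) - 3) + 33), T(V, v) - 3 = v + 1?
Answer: 441/4 ≈ 110.25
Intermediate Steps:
T(V, v) = 4 + v (T(V, v) = 3 + (v + 1) = 3 + (1 + v) = 4 + v)
o = ½ (o = 14/(-((6 + 2) - 3) + 33) = 14/(-(8 - 3) + 33) = 14/(-1*5 + 33) = 14/(-5 + 33) = 14/28 = 14*(1/28) = ½ ≈ 0.50000)
(o + T(-5, 6))² = (½ + (4 + 6))² = (½ + 10)² = (21/2)² = 441/4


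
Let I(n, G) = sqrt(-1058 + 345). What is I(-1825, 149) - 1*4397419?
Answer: -4397419 + I*sqrt(713) ≈ -4.3974e+6 + 26.702*I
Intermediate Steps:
I(n, G) = I*sqrt(713) (I(n, G) = sqrt(-713) = I*sqrt(713))
I(-1825, 149) - 1*4397419 = I*sqrt(713) - 1*4397419 = I*sqrt(713) - 4397419 = -4397419 + I*sqrt(713)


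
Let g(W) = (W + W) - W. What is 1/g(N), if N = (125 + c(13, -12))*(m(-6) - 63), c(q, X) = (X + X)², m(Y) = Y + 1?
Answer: -1/47668 ≈ -2.0978e-5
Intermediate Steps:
m(Y) = 1 + Y
c(q, X) = 4*X² (c(q, X) = (2*X)² = 4*X²)
N = -47668 (N = (125 + 4*(-12)²)*((1 - 6) - 63) = (125 + 4*144)*(-5 - 63) = (125 + 576)*(-68) = 701*(-68) = -47668)
g(W) = W (g(W) = 2*W - W = W)
1/g(N) = 1/(-47668) = -1/47668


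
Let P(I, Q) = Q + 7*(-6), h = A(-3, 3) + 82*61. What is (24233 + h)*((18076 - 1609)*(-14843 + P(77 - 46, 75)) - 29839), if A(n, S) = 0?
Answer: -7130595096615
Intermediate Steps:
h = 5002 (h = 0 + 82*61 = 0 + 5002 = 5002)
P(I, Q) = -42 + Q (P(I, Q) = Q - 42 = -42 + Q)
(24233 + h)*((18076 - 1609)*(-14843 + P(77 - 46, 75)) - 29839) = (24233 + 5002)*((18076 - 1609)*(-14843 + (-42 + 75)) - 29839) = 29235*(16467*(-14843 + 33) - 29839) = 29235*(16467*(-14810) - 29839) = 29235*(-243876270 - 29839) = 29235*(-243906109) = -7130595096615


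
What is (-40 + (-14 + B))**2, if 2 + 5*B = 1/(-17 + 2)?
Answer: 16654561/5625 ≈ 2960.8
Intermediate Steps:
B = -31/75 (B = -2/5 + 1/(5*(-17 + 2)) = -2/5 + (1/5)/(-15) = -2/5 + (1/5)*(-1/15) = -2/5 - 1/75 = -31/75 ≈ -0.41333)
(-40 + (-14 + B))**2 = (-40 + (-14 - 31/75))**2 = (-40 - 1081/75)**2 = (-4081/75)**2 = 16654561/5625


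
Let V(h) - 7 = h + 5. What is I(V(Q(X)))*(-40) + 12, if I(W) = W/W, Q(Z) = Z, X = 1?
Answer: -28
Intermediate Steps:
V(h) = 12 + h (V(h) = 7 + (h + 5) = 7 + (5 + h) = 12 + h)
I(W) = 1
I(V(Q(X)))*(-40) + 12 = 1*(-40) + 12 = -40 + 12 = -28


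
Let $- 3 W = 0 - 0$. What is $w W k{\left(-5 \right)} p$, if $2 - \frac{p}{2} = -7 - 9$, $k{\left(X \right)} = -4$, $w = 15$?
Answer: $0$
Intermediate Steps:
$W = 0$ ($W = - \frac{0 - 0}{3} = - \frac{0 + 0}{3} = \left(- \frac{1}{3}\right) 0 = 0$)
$p = 36$ ($p = 4 - 2 \left(-7 - 9\right) = 4 - -32 = 4 + 32 = 36$)
$w W k{\left(-5 \right)} p = 15 \cdot 0 \left(-4\right) 36 = 0 \left(-4\right) 36 = 0 \cdot 36 = 0$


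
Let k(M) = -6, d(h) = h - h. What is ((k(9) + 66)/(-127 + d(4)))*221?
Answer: -13260/127 ≈ -104.41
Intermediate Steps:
d(h) = 0
((k(9) + 66)/(-127 + d(4)))*221 = ((-6 + 66)/(-127 + 0))*221 = (60/(-127))*221 = (60*(-1/127))*221 = -60/127*221 = -13260/127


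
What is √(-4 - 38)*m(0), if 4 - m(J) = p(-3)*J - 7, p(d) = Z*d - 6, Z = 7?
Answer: 11*I*√42 ≈ 71.288*I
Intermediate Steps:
p(d) = -6 + 7*d (p(d) = 7*d - 6 = -6 + 7*d)
m(J) = 11 + 27*J (m(J) = 4 - ((-6 + 7*(-3))*J - 7) = 4 - ((-6 - 21)*J - 7) = 4 - (-27*J - 7) = 4 - (-7 - 27*J) = 4 + (7 + 27*J) = 11 + 27*J)
√(-4 - 38)*m(0) = √(-4 - 38)*(11 + 27*0) = √(-42)*(11 + 0) = (I*√42)*11 = 11*I*√42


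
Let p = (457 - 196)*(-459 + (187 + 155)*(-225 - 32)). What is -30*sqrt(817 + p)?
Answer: -60*I*sqrt(5764829) ≈ -1.4406e+5*I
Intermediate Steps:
p = -23060133 (p = 261*(-459 + 342*(-257)) = 261*(-459 - 87894) = 261*(-88353) = -23060133)
-30*sqrt(817 + p) = -30*sqrt(817 - 23060133) = -60*I*sqrt(5764829)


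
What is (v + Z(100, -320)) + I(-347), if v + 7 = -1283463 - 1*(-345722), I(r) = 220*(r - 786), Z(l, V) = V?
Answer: -1187328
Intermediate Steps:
I(r) = -172920 + 220*r (I(r) = 220*(-786 + r) = -172920 + 220*r)
v = -937748 (v = -7 + (-1283463 - 1*(-345722)) = -7 + (-1283463 + 345722) = -7 - 937741 = -937748)
(v + Z(100, -320)) + I(-347) = (-937748 - 320) + (-172920 + 220*(-347)) = -938068 + (-172920 - 76340) = -938068 - 249260 = -1187328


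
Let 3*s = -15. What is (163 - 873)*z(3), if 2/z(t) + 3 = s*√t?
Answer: -710/11 + 3550*√3/33 ≈ 121.78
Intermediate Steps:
s = -5 (s = (⅓)*(-15) = -5)
z(t) = 2/(-3 - 5*√t)
(163 - 873)*z(3) = (163 - 873)*(-2/(3 + 5*√3)) = -(-1420)/(3 + 5*√3) = 1420/(3 + 5*√3)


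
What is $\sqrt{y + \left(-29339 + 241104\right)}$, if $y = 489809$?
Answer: $\sqrt{701574} \approx 837.6$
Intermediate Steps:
$\sqrt{y + \left(-29339 + 241104\right)} = \sqrt{489809 + \left(-29339 + 241104\right)} = \sqrt{489809 + 211765} = \sqrt{701574}$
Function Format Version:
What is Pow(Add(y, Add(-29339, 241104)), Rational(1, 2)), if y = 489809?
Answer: Pow(701574, Rational(1, 2)) ≈ 837.60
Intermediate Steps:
Pow(Add(y, Add(-29339, 241104)), Rational(1, 2)) = Pow(Add(489809, Add(-29339, 241104)), Rational(1, 2)) = Pow(Add(489809, 211765), Rational(1, 2)) = Pow(701574, Rational(1, 2))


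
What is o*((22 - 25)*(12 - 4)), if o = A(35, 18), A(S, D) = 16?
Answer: -384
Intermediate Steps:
o = 16
o*((22 - 25)*(12 - 4)) = 16*((22 - 25)*(12 - 4)) = 16*(-3*8) = 16*(-24) = -384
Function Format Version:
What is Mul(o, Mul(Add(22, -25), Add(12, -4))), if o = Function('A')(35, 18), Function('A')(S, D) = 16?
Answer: -384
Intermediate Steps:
o = 16
Mul(o, Mul(Add(22, -25), Add(12, -4))) = Mul(16, Mul(Add(22, -25), Add(12, -4))) = Mul(16, Mul(-3, 8)) = Mul(16, -24) = -384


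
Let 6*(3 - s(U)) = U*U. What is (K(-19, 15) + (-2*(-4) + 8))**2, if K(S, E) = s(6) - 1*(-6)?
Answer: 361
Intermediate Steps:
s(U) = 3 - U**2/6 (s(U) = 3 - U*U/6 = 3 - U**2/6)
K(S, E) = 3 (K(S, E) = (3 - 1/6*6**2) - 1*(-6) = (3 - 1/6*36) + 6 = (3 - 6) + 6 = -3 + 6 = 3)
(K(-19, 15) + (-2*(-4) + 8))**2 = (3 + (-2*(-4) + 8))**2 = (3 + (8 + 8))**2 = (3 + 16)**2 = 19**2 = 361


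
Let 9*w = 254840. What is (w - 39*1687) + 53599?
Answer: 145094/9 ≈ 16122.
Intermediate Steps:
w = 254840/9 (w = (⅑)*254840 = 254840/9 ≈ 28316.)
(w - 39*1687) + 53599 = (254840/9 - 39*1687) + 53599 = (254840/9 - 65793) + 53599 = -337297/9 + 53599 = 145094/9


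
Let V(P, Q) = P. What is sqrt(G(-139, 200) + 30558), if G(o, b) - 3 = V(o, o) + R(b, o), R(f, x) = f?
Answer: sqrt(30622) ≈ 174.99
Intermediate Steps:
G(o, b) = 3 + b + o (G(o, b) = 3 + (o + b) = 3 + (b + o) = 3 + b + o)
sqrt(G(-139, 200) + 30558) = sqrt((3 + 200 - 139) + 30558) = sqrt(64 + 30558) = sqrt(30622)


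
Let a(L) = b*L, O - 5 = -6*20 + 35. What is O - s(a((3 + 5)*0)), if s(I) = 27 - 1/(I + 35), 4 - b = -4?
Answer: -3744/35 ≈ -106.97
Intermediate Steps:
b = 8 (b = 4 - 1*(-4) = 4 + 4 = 8)
O = -80 (O = 5 + (-6*20 + 35) = 5 + (-120 + 35) = 5 - 85 = -80)
a(L) = 8*L
s(I) = 27 - 1/(35 + I)
O - s(a((3 + 5)*0)) = -80 - (944 + 27*(8*((3 + 5)*0)))/(35 + 8*((3 + 5)*0)) = -80 - (944 + 27*(8*(8*0)))/(35 + 8*(8*0)) = -80 - (944 + 27*(8*0))/(35 + 8*0) = -80 - (944 + 27*0)/(35 + 0) = -80 - (944 + 0)/35 = -80 - 944/35 = -3744/35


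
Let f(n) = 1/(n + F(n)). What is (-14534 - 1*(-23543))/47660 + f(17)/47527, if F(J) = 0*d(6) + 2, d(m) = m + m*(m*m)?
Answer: 8135291777/43037599580 ≈ 0.18903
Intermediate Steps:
d(m) = m + m³ (d(m) = m + m*m² = m + m³)
F(J) = 2 (F(J) = 0*(6 + 6³) + 2 = 0*(6 + 216) + 2 = 0*222 + 2 = 0 + 2 = 2)
f(n) = 1/(2 + n) (f(n) = 1/(n + 2) = 1/(2 + n))
(-14534 - 1*(-23543))/47660 + f(17)/47527 = (-14534 - 1*(-23543))/47660 + 1/((2 + 17)*47527) = (-14534 + 23543)*(1/47660) + (1/47527)/19 = 9009*(1/47660) + (1/19)*(1/47527) = 9009/47660 + 1/903013 = 8135291777/43037599580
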